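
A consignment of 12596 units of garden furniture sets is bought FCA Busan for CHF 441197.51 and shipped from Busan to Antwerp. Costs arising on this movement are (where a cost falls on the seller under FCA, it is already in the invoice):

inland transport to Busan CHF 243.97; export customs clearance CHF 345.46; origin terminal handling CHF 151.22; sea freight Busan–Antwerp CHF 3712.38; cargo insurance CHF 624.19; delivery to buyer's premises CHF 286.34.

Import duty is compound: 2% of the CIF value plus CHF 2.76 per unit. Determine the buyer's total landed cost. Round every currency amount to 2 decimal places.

Total landed cost: CHF 489650.31

FCA: the seller delivers export-cleared goods to the carrier; the buyer bears costs from that point.
Already in the invoice (seller's account under FCA): inland to port, export clearance — exclude.
CIF value = FCA price + origin terminal + freight + insurance = 441197.51 + 151.22 + 3712.38 + 624.19 = 445685.30
Ad valorem component: 445685.30 × 2% = 8913.71
Specific component: 12596 × 2.76 = 34764.96
Import duty = 8913.71 + 34764.96 = 43678.67
Buyer bears: origin terminal 151.22 + freight 3712.38 + insurance 624.19 + delivery 286.34 + duty 43678.67 = 48452.80
Landed cost = invoice 441197.51 + 48452.80 = 489650.31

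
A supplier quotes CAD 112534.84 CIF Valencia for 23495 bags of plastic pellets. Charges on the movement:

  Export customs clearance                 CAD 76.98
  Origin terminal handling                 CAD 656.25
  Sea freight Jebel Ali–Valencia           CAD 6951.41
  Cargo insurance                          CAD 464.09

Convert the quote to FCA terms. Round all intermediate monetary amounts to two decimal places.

FCA price: CAD 104463.09

Not relevant to the conversion: export clearance — on the seller under both CIF and FCA; already in the CIF price and stays in the FCA price.
From CIF to FCA, the seller no longer bears: origin terminal, freight, insurance.
FCA price = 112534.84 − 656.25 − 6951.41 − 464.09 = 104463.09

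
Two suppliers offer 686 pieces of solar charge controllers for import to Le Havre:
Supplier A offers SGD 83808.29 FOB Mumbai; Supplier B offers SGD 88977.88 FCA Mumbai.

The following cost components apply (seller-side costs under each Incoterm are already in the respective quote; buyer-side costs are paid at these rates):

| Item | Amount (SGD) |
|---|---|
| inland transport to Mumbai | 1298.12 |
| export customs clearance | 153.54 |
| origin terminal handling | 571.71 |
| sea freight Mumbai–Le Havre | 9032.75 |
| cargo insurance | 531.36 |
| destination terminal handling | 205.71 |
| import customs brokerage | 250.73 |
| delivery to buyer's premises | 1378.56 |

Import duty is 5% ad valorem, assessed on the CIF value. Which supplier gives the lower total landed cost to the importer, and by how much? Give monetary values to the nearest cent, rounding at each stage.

Supplier A is cheaper by SGD 6028.37

Supplier A (FOB):
CIF value = FOB price + freight + insurance = 83808.29 + 9032.75 + 531.36 = 93372.40
Import duty = 93372.40 × 5% = 4668.62
Buyer bears (A): 9032.75 + 531.36 + 205.71 + 250.73 + 1378.56 = 11399.11
Landed cost (A) = invoice 83808.29 + 11399.11 + duty 4668.62 = 99876.02
Supplier B (FCA):
CIF value = FCA price + origin terminal + freight + insurance = 88977.88 + 571.71 + 9032.75 + 531.36 = 99113.70
Import duty = 99113.70 × 5% = 4955.69
Buyer bears (B): 571.71 + 9032.75 + 531.36 + 205.71 + 250.73 + 1378.56 = 11970.82
Landed cost (B) = invoice 88977.88 + 11970.82 + duty 4955.69 = 105904.39
Difference = |99876.02 − 105904.39| = 6028.37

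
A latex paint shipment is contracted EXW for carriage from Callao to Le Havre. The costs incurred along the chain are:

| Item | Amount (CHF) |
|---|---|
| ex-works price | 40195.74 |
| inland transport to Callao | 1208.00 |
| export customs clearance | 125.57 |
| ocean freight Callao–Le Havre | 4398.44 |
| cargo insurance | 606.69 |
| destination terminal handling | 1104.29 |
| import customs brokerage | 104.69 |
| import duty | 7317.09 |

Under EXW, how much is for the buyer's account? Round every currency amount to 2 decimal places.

EXW: the seller makes goods available at their premises; the buyer bears all onward costs.
Seller's account: goods 40195.74 = 40195.74
Buyer's account: inland to port 1208.00 + export clearance 125.57 + freight 4398.44 + insurance 606.69 + destination terminal 1104.29 + brokerage 104.69 + duty 7317.09 = 14864.77

Buyer's account: CHF 14864.77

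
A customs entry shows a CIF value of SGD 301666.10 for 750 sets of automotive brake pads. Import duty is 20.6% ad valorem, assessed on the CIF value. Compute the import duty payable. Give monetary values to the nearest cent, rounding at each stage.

Import duty = 301666.10 × 20.6% = 62143.22

Import duty: SGD 62143.22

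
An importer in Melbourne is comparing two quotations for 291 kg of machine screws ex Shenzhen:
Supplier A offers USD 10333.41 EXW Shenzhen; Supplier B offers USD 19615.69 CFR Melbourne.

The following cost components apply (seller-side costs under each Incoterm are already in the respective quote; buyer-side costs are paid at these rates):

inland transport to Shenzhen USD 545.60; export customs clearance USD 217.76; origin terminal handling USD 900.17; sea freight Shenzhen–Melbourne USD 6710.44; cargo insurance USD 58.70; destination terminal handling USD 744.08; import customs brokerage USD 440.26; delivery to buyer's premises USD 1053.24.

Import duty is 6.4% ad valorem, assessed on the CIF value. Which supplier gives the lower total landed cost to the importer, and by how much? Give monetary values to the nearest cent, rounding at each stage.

Supplier A is cheaper by USD 966.44

Supplier A (EXW):
CIF value = EXW price + inland to port + export clearance + origin terminal + freight + insurance = 10333.41 + 545.60 + 217.76 + 900.17 + 6710.44 + 58.70 = 18766.08
Import duty = 18766.08 × 6.4% = 1201.03
Buyer bears (A): 545.60 + 217.76 + 900.17 + 6710.44 + 58.70 + 744.08 + 440.26 + 1053.24 = 10670.25
Landed cost (A) = invoice 10333.41 + 10670.25 + duty 1201.03 = 22204.69
Supplier B (CFR):
CIF value = CFR price + insurance = 19615.69 + 58.70 = 19674.39
Import duty = 19674.39 × 6.4% = 1259.16
Buyer bears (B): 58.70 + 744.08 + 440.26 + 1053.24 = 2296.28
Landed cost (B) = invoice 19615.69 + 2296.28 + duty 1259.16 = 23171.13
Difference = |22204.69 − 23171.13| = 966.44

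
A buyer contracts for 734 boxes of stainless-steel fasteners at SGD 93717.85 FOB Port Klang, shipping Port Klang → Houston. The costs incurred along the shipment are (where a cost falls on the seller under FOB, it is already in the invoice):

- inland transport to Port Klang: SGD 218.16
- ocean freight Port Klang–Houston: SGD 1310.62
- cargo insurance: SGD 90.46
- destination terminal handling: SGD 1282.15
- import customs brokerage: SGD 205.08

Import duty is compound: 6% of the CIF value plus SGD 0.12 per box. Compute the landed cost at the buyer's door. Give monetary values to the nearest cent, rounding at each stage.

Total landed cost: SGD 102401.38

FOB: the seller bears costs until goods are on board at the origin port; the buyer bears freight, insurance and all costs thereafter.
Already in the invoice (seller's account under FOB): inland to port — exclude.
CIF value = FOB price + freight + insurance = 93717.85 + 1310.62 + 90.46 = 95118.93
Ad valorem component: 95118.93 × 6% = 5707.14
Specific component: 734 × 0.12 = 88.08
Import duty = 5707.14 + 88.08 = 5795.22
Buyer bears: freight 1310.62 + insurance 90.46 + destination terminal 1282.15 + brokerage 205.08 + duty 5795.22 = 8683.53
Landed cost = invoice 93717.85 + 8683.53 = 102401.38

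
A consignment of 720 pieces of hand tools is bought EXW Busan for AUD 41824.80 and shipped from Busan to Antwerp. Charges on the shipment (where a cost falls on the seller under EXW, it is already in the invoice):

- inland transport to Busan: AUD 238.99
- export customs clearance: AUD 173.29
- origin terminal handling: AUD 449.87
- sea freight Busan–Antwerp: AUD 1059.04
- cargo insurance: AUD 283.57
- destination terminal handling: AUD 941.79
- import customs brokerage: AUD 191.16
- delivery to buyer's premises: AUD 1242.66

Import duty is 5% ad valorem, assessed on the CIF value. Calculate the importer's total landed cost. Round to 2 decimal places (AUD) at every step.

EXW: the seller makes goods available at their premises; the buyer bears all onward costs.
CIF value = EXW price + inland to port + export clearance + origin terminal + freight + insurance = 41824.80 + 238.99 + 173.29 + 449.87 + 1059.04 + 283.57 = 44029.56
Import duty = 44029.56 × 5% = 2201.48
Buyer bears: inland to port 238.99 + export clearance 173.29 + origin terminal 449.87 + freight 1059.04 + insurance 283.57 + destination terminal 941.79 + brokerage 191.16 + delivery 1242.66 + duty 2201.48 = 6781.85
Landed cost = invoice 41824.80 + 6781.85 = 48606.65

Total landed cost: AUD 48606.65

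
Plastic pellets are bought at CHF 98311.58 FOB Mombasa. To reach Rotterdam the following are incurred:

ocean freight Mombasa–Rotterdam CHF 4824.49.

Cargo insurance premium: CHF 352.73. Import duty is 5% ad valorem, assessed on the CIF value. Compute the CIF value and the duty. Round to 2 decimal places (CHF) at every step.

CIF = FOB price + freight + insurance
CIF = 98311.58 + 4824.49 + 352.73 = 103488.80
Import duty = 103488.80 × 5% = 5174.44

CIF value: CHF 103488.80; import duty: CHF 5174.44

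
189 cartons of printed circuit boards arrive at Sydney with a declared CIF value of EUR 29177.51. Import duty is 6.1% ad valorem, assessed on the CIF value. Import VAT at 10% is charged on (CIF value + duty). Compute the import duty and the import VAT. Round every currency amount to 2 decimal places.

Import duty = 29177.51 × 6.1% = 1779.83
VAT base = CIF + duty = 29177.51 + 1779.83 = 30957.34
Import VAT = 30957.34 × 10% = 3095.73

Import duty: EUR 1779.83; import VAT: EUR 3095.73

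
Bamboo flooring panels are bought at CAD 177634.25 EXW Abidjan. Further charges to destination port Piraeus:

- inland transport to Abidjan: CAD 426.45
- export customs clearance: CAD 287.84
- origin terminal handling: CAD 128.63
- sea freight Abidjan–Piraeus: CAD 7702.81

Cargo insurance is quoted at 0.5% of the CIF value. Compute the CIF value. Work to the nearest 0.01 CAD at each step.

CIF value: CAD 187115.56

Let C be the CIF value. C = EXW price + pre-shipment costs + freight + 0.5% × C
C − 0.5% × C = 177634.25 + 426.45 + 287.84 + 128.63 + 7702.81
0.995 × C = 186179.98
C = 186179.98 / 0.995 = 187115.56
Insurance premium = 0.5% × 187115.56 = 935.58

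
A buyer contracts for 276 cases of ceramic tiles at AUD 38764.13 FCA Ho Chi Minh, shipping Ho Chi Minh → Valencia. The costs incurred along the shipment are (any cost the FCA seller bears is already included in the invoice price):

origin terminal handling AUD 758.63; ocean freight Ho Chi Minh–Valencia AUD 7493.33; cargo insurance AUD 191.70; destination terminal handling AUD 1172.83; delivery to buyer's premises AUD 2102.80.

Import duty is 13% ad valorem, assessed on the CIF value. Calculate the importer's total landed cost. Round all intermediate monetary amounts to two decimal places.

Total landed cost: AUD 56620.43

FCA: the seller delivers export-cleared goods to the carrier; the buyer bears costs from that point.
CIF value = FCA price + origin terminal + freight + insurance = 38764.13 + 758.63 + 7493.33 + 191.70 = 47207.79
Import duty = 47207.79 × 13% = 6137.01
Buyer bears: origin terminal 758.63 + freight 7493.33 + insurance 191.70 + destination terminal 1172.83 + delivery 2102.80 + duty 6137.01 = 17856.30
Landed cost = invoice 38764.13 + 17856.30 = 56620.43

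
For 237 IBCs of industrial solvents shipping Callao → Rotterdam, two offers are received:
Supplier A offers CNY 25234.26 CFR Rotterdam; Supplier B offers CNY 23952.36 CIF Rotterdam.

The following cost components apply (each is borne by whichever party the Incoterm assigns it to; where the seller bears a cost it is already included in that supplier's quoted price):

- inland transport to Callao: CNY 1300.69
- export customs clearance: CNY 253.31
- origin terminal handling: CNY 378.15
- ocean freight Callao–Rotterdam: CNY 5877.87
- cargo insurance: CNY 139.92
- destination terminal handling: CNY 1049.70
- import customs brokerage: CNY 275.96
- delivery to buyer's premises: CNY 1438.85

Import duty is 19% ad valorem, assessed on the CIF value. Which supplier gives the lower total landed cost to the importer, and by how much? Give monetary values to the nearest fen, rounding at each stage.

Supplier B is cheaper by CNY 1691.96

Supplier A (CFR):
CIF value = CFR price + insurance = 25234.26 + 139.92 = 25374.18
Import duty = 25374.18 × 19% = 4821.09
Buyer bears (A): 139.92 + 1049.70 + 275.96 + 1438.85 = 2904.43
Landed cost (A) = invoice 25234.26 + 2904.43 + duty 4821.09 = 32959.78
Supplier B (CIF):
The CIF price already equals the CIF value: 23952.36
Import duty = 23952.36 × 19% = 4550.95
Buyer bears (B): 1049.70 + 275.96 + 1438.85 = 2764.51
Landed cost (B) = invoice 23952.36 + 2764.51 + duty 4550.95 = 31267.82
Difference = |32959.78 − 31267.82| = 1691.96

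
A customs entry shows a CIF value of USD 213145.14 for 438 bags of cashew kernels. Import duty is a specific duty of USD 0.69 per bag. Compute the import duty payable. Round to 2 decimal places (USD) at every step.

Import duty = 438 × 0.69 = 302.22

Import duty: USD 302.22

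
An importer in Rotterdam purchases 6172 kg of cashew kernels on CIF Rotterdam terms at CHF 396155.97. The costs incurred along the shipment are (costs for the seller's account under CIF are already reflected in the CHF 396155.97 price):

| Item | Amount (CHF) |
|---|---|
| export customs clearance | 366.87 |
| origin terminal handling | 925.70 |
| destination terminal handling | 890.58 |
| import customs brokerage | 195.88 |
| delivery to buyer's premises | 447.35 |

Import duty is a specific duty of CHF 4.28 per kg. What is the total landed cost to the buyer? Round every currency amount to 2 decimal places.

Total landed cost: CHF 424105.94

CIF: the seller pays costs through ocean freight and marine insurance to the destination port.
Already in the invoice (seller's account under CIF): export clearance, origin terminal — exclude.
The CIF price already equals the CIF value: 396155.97
Import duty = 6172 × 4.28 = 26416.16
Buyer bears: destination terminal 890.58 + brokerage 195.88 + delivery 447.35 + duty 26416.16 = 27949.97
Landed cost = invoice 396155.97 + 27949.97 = 424105.94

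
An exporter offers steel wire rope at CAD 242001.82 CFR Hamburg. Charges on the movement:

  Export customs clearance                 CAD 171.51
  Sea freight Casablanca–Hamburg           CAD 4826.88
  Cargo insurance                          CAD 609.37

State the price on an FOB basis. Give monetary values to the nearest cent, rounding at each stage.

FOB price: CAD 237174.94

Not relevant to the conversion: export clearance — on the seller under both CFR and FOB; already in the CFR price and stays in the FOB price. insurance — on the buyer under both terms; not part of either seller's price.
From CFR to FOB, the seller no longer bears: freight.
FOB price = 242001.82 − 4826.88 = 237174.94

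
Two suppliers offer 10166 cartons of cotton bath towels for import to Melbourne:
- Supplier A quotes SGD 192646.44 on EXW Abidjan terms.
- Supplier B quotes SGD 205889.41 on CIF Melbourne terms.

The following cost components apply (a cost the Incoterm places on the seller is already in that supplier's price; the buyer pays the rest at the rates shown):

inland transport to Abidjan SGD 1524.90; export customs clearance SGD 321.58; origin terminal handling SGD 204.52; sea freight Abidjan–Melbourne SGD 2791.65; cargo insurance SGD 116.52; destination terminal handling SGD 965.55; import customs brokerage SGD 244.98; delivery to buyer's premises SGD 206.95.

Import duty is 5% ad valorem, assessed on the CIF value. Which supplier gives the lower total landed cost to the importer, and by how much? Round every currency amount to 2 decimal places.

Supplier A (EXW):
CIF value = EXW price + inland to port + export clearance + origin terminal + freight + insurance = 192646.44 + 1524.90 + 321.58 + 204.52 + 2791.65 + 116.52 = 197605.61
Import duty = 197605.61 × 5% = 9880.28
Buyer bears (A): 1524.90 + 321.58 + 204.52 + 2791.65 + 116.52 + 965.55 + 244.98 + 206.95 = 6376.65
Landed cost (A) = invoice 192646.44 + 6376.65 + duty 9880.28 = 208903.37
Supplier B (CIF):
The CIF price already equals the CIF value: 205889.41
Import duty = 205889.41 × 5% = 10294.47
Buyer bears (B): 965.55 + 244.98 + 206.95 = 1417.48
Landed cost (B) = invoice 205889.41 + 1417.48 + duty 10294.47 = 217601.36
Difference = |208903.37 − 217601.36| = 8697.99

Supplier A is cheaper by SGD 8697.99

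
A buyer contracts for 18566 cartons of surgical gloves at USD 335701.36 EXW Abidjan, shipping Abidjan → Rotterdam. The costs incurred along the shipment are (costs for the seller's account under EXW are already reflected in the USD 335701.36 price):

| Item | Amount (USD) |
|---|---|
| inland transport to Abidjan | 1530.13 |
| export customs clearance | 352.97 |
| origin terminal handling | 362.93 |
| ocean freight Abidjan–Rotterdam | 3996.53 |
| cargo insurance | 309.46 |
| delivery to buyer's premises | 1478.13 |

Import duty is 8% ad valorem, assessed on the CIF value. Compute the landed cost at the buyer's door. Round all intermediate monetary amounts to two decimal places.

EXW: the seller makes goods available at their premises; the buyer bears all onward costs.
CIF value = EXW price + inland to port + export clearance + origin terminal + freight + insurance = 335701.36 + 1530.13 + 352.97 + 362.93 + 3996.53 + 309.46 = 342253.38
Import duty = 342253.38 × 8% = 27380.27
Buyer bears: inland to port 1530.13 + export clearance 352.97 + origin terminal 362.93 + freight 3996.53 + insurance 309.46 + delivery 1478.13 + duty 27380.27 = 35410.42
Landed cost = invoice 335701.36 + 35410.42 = 371111.78

Total landed cost: USD 371111.78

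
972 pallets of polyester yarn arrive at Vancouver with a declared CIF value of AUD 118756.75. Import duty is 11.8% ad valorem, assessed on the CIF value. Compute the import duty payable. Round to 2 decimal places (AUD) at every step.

Import duty = 118756.75 × 11.8% = 14013.30

Import duty: AUD 14013.30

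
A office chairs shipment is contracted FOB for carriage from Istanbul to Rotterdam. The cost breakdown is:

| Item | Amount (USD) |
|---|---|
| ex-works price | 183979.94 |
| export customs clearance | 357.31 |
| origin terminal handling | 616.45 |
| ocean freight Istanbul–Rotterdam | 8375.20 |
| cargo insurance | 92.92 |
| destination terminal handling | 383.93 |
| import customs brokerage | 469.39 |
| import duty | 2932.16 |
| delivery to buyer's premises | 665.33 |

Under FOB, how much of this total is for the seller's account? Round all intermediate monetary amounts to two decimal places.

Seller's account: USD 184953.70

FOB: the seller bears costs until goods are on board at the origin port; the buyer bears freight, insurance and all costs thereafter.
Seller's account: goods 183979.94 + export clearance 357.31 + origin terminal 616.45 = 184953.70
Buyer's account: freight 8375.20 + insurance 92.92 + destination terminal 383.93 + brokerage 469.39 + duty 2932.16 + delivery 665.33 = 12918.93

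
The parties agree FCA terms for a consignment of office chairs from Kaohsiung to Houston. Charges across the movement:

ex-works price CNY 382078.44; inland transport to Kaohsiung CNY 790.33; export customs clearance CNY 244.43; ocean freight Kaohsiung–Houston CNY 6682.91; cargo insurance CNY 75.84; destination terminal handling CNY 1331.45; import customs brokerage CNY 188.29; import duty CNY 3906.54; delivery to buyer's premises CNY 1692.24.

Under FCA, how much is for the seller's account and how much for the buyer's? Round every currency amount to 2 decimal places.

FCA: the seller delivers export-cleared goods to the carrier; the buyer bears costs from that point.
Seller's account: goods 382078.44 + inland to port 790.33 + export clearance 244.43 = 383113.20
Buyer's account: freight 6682.91 + insurance 75.84 + destination terminal 1331.45 + brokerage 188.29 + duty 3906.54 + delivery 1692.24 = 13877.27

Seller: CNY 383113.20; buyer: CNY 13877.27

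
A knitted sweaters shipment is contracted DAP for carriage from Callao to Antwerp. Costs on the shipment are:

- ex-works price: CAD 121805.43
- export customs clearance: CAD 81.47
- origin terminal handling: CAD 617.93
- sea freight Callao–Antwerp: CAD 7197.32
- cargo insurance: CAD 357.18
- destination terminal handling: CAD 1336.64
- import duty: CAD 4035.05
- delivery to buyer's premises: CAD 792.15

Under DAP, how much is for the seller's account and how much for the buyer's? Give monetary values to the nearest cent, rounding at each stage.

Seller: CAD 132188.12; buyer: CAD 4035.05

DAP: the seller bears all costs to the named destination except import duty and clearance.
Seller's account: goods 121805.43 + export clearance 81.47 + origin terminal 617.93 + freight 7197.32 + insurance 357.18 + destination terminal 1336.64 + delivery 792.15 = 132188.12
Buyer's account: duty 4035.05 = 4035.05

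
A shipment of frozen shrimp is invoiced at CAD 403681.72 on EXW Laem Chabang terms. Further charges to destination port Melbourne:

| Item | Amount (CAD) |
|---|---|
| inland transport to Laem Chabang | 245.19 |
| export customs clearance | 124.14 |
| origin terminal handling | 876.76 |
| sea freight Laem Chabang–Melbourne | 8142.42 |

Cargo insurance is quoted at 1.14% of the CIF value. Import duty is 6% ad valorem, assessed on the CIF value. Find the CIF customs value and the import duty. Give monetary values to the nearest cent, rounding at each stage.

Let C be the CIF value. C = EXW price + pre-shipment costs + freight + 1.14% × C
C − 1.14% × C = 403681.72 + 245.19 + 124.14 + 876.76 + 8142.42
0.9886 × C = 413070.23
C = 413070.23 / 0.9886 = 417833.53
Insurance premium = 1.14% × 417833.53 = 4763.30
Import duty = 417833.53 × 6% = 25070.01

CIF value: CAD 417833.53; import duty: CAD 25070.01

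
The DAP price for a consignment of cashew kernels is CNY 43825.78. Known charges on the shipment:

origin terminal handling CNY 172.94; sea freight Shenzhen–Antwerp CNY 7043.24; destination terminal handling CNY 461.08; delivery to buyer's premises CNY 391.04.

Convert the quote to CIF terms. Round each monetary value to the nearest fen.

CIF price: CNY 42973.66

Not relevant to the conversion: freight, origin terminal — on the seller under both DAP and CIF; already in the DAP price and stays in the CIF price.
From DAP to CIF, the seller no longer bears: destination terminal, delivery.
CIF price = 43825.78 − 461.08 − 391.04 = 42973.66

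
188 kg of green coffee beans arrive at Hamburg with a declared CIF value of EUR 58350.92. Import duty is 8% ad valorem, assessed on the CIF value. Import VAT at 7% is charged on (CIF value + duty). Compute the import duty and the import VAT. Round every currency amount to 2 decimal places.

Import duty: EUR 4668.07; import VAT: EUR 4411.33

Import duty = 58350.92 × 8% = 4668.07
VAT base = CIF + duty = 58350.92 + 4668.07 = 63018.99
Import VAT = 63018.99 × 7% = 4411.33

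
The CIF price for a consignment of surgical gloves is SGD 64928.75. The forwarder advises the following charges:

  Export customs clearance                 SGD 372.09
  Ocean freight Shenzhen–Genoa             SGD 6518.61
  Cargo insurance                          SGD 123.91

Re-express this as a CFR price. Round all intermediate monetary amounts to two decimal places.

Not relevant to the conversion: freight, export clearance — on the seller under both CIF and CFR; already in the CIF price and stays in the CFR price.
From CIF to CFR, the seller no longer bears: insurance.
CFR price = 64928.75 − 123.91 = 64804.84

CFR price: SGD 64804.84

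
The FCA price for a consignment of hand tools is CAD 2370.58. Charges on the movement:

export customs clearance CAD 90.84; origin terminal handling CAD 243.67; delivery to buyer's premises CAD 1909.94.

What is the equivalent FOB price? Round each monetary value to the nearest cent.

Not relevant to the conversion: export clearance — on the seller under both FCA and FOB; already in the FCA price and stays in the FOB price. delivery — on the buyer under both terms; not part of either seller's price.
From FCA to FOB, the seller additionally bears: origin terminal.
FOB price = 2370.58 + 243.67 = 2614.25

FOB price: CAD 2614.25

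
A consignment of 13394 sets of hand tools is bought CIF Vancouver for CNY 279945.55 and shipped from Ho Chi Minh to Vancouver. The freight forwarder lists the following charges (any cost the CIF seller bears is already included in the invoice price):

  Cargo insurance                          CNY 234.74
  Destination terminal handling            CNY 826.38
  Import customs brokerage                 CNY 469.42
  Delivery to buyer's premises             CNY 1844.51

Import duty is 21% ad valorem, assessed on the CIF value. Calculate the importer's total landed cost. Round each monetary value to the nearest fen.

Total landed cost: CNY 341874.43

CIF: the seller pays costs through ocean freight and marine insurance to the destination port.
Already in the invoice (seller's account under CIF): insurance — exclude.
The CIF price already equals the CIF value: 279945.55
Import duty = 279945.55 × 21% = 58788.57
Buyer bears: destination terminal 826.38 + brokerage 469.42 + delivery 1844.51 + duty 58788.57 = 61928.88
Landed cost = invoice 279945.55 + 61928.88 = 341874.43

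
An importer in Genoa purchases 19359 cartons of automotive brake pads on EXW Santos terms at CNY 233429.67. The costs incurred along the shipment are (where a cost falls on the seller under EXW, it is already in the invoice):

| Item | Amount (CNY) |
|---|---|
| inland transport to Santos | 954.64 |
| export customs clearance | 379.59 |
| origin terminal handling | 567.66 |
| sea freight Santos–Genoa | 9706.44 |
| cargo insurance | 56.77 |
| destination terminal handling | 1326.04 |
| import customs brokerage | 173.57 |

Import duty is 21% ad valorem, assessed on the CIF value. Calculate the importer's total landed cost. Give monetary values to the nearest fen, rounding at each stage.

EXW: the seller makes goods available at their premises; the buyer bears all onward costs.
CIF value = EXW price + inland to port + export clearance + origin terminal + freight + insurance = 233429.67 + 954.64 + 379.59 + 567.66 + 9706.44 + 56.77 = 245094.77
Import duty = 245094.77 × 21% = 51469.90
Buyer bears: inland to port 954.64 + export clearance 379.59 + origin terminal 567.66 + freight 9706.44 + insurance 56.77 + destination terminal 1326.04 + brokerage 173.57 + duty 51469.90 = 64634.61
Landed cost = invoice 233429.67 + 64634.61 = 298064.28

Total landed cost: CNY 298064.28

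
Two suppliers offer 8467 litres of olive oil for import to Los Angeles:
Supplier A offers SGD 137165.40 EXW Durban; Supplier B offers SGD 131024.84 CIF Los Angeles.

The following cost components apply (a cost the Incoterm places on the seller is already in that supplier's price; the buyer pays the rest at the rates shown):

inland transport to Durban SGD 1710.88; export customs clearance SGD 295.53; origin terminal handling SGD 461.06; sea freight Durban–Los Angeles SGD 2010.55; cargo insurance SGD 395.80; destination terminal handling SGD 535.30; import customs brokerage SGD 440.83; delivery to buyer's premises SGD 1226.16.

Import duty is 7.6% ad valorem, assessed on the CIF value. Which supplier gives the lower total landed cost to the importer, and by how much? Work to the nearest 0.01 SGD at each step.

Supplier A (EXW):
CIF value = EXW price + inland to port + export clearance + origin terminal + freight + insurance = 137165.40 + 1710.88 + 295.53 + 461.06 + 2010.55 + 395.80 = 142039.22
Import duty = 142039.22 × 7.6% = 10794.98
Buyer bears (A): 1710.88 + 295.53 + 461.06 + 2010.55 + 395.80 + 535.30 + 440.83 + 1226.16 = 7076.11
Landed cost (A) = invoice 137165.40 + 7076.11 + duty 10794.98 = 155036.49
Supplier B (CIF):
The CIF price already equals the CIF value: 131024.84
Import duty = 131024.84 × 7.6% = 9957.89
Buyer bears (B): 535.30 + 440.83 + 1226.16 = 2202.29
Landed cost (B) = invoice 131024.84 + 2202.29 + duty 9957.89 = 143185.02
Difference = |155036.49 − 143185.02| = 11851.47

Supplier B is cheaper by SGD 11851.47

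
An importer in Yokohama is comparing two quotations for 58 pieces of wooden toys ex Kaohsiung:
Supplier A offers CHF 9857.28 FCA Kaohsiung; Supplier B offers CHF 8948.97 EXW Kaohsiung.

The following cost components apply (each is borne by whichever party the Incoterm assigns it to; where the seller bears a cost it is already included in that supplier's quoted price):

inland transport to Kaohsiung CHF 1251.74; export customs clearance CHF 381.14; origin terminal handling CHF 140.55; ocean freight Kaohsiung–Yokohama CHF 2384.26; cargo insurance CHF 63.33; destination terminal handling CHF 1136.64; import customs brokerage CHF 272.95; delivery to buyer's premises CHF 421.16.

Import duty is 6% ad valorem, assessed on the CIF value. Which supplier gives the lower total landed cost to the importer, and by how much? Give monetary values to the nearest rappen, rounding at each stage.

Supplier A (FCA):
CIF value = FCA price + origin terminal + freight + insurance = 9857.28 + 140.55 + 2384.26 + 63.33 = 12445.42
Import duty = 12445.42 × 6% = 746.73
Buyer bears (A): 140.55 + 2384.26 + 63.33 + 1136.64 + 272.95 + 421.16 = 4418.89
Landed cost (A) = invoice 9857.28 + 4418.89 + duty 746.73 = 15022.90
Supplier B (EXW):
CIF value = EXW price + inland to port + export clearance + origin terminal + freight + insurance = 8948.97 + 1251.74 + 381.14 + 140.55 + 2384.26 + 63.33 = 13169.99
Import duty = 13169.99 × 6% = 790.20
Buyer bears (B): 1251.74 + 381.14 + 140.55 + 2384.26 + 63.33 + 1136.64 + 272.95 + 421.16 = 6051.77
Landed cost (B) = invoice 8948.97 + 6051.77 + duty 790.20 = 15790.94
Difference = |15022.90 − 15790.94| = 768.04

Supplier A is cheaper by CHF 768.04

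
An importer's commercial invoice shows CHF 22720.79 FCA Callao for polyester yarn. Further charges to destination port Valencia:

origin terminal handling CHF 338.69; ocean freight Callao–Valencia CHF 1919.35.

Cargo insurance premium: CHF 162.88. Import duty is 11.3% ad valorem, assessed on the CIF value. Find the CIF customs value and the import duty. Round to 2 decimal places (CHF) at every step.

CIF = FCA price + pre-shipment costs + freight + insurance
CIF = 22720.79 + 338.69 + 1919.35 + 162.88 = 25141.71
Import duty = 25141.71 × 11.3% = 2841.01

CIF value: CHF 25141.71; import duty: CHF 2841.01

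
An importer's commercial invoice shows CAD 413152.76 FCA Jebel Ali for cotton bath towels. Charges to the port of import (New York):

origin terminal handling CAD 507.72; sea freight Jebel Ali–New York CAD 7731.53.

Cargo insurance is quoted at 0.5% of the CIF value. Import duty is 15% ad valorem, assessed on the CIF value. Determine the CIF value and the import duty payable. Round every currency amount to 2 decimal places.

Let C be the CIF value. C = FCA price + pre-shipment costs + freight + 0.5% × C
C − 0.5% × C = 413152.76 + 507.72 + 7731.53
0.995 × C = 421392.01
C = 421392.01 / 0.995 = 423509.56
Insurance premium = 0.5% × 423509.56 = 2117.55
Import duty = 423509.56 × 15% = 63526.43

CIF value: CAD 423509.56; import duty: CAD 63526.43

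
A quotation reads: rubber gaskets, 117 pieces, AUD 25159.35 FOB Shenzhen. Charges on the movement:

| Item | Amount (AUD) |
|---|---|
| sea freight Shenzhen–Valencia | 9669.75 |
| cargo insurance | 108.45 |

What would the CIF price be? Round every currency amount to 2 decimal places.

From FOB to CIF, the seller additionally bears: freight, insurance.
CIF price = 25159.35 + 9669.75 + 108.45 = 34937.55

CIF price: AUD 34937.55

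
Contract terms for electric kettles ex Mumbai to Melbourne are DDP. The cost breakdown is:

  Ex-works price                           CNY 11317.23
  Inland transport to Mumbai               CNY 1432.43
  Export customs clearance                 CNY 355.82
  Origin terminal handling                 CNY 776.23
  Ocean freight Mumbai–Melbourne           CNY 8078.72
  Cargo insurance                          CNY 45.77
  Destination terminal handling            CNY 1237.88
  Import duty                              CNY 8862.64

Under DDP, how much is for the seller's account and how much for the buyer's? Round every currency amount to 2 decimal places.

Seller: CNY 32106.72; buyer: CNY 0.00

DDP: the seller bears all costs including import duty.
Seller's account: goods 11317.23 + inland to port 1432.43 + export clearance 355.82 + origin terminal 776.23 + freight 8078.72 + insurance 45.77 + destination terminal 1237.88 + duty 8862.64 = 32106.72
Buyer's account: 0.00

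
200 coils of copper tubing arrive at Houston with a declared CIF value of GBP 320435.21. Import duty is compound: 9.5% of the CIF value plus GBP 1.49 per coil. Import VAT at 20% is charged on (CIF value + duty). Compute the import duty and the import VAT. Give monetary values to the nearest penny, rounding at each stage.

Import duty: GBP 30739.34; import VAT: GBP 70234.91

Ad valorem component: 320435.21 × 9.5% = 30441.34
Specific component: 200 × 1.49 = 298.00
Import duty = 30441.34 + 298.00 = 30739.34
VAT base = CIF + duty = 320435.21 + 30739.34 = 351174.55
Import VAT = 351174.55 × 20% = 70234.91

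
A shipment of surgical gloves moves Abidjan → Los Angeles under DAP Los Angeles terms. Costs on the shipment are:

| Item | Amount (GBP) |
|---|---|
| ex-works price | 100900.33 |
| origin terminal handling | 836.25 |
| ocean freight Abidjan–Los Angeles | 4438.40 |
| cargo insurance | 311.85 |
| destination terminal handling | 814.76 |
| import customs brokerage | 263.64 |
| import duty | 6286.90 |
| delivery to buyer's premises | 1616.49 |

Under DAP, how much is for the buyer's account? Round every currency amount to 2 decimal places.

DAP: the seller bears all costs to the named destination except import duty and clearance.
Seller's account: goods 100900.33 + origin terminal 836.25 + freight 4438.40 + insurance 311.85 + destination terminal 814.76 + delivery 1616.49 = 108918.08
Buyer's account: brokerage 263.64 + duty 6286.90 = 6550.54

Buyer's account: GBP 6550.54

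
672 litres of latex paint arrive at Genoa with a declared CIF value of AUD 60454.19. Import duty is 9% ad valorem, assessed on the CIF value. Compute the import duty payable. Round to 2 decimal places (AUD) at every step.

Import duty = 60454.19 × 9% = 5440.88

Import duty: AUD 5440.88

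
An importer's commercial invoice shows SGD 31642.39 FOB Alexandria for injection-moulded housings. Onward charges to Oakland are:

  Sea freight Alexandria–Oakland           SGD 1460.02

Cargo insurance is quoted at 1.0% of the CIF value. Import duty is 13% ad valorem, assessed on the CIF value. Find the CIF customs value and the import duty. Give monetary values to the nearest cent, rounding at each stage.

Let C be the CIF value. C = FOB price + freight + 1.0% × C
C − 1.0% × C = 31642.39 + 1460.02
0.99 × C = 33102.41
C = 33102.41 / 0.99 = 33436.78
Insurance premium = 1.0% × 33436.78 = 334.37
Import duty = 33436.78 × 13% = 4346.78

CIF value: SGD 33436.78; import duty: SGD 4346.78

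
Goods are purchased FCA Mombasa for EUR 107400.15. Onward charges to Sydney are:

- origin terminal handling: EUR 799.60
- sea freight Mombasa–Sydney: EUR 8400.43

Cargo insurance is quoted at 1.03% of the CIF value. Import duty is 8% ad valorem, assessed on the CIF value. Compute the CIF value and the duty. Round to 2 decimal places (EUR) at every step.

Let C be the CIF value. C = FCA price + pre-shipment costs + freight + 1.03% × C
C − 1.03% × C = 107400.15 + 799.60 + 8400.43
0.9897 × C = 116600.18
C = 116600.18 / 0.9897 = 117813.66
Insurance premium = 1.03% × 117813.66 = 1213.48
Import duty = 117813.66 × 8% = 9425.09

CIF value: EUR 117813.66; import duty: EUR 9425.09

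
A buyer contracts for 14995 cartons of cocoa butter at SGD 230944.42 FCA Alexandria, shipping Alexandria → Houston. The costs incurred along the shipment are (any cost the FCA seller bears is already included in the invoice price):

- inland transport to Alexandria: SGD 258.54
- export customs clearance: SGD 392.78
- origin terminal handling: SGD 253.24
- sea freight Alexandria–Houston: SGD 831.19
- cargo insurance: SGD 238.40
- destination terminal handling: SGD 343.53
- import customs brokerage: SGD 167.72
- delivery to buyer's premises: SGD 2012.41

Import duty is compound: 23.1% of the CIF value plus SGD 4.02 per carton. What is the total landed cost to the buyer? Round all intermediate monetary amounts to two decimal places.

Total landed cost: SGD 348724.54

FCA: the seller delivers export-cleared goods to the carrier; the buyer bears costs from that point.
Already in the invoice (seller's account under FCA): inland to port, export clearance — exclude.
CIF value = FCA price + origin terminal + freight + insurance = 230944.42 + 253.24 + 831.19 + 238.40 = 232267.25
Ad valorem component: 232267.25 × 23.1% = 53653.73
Specific component: 14995 × 4.02 = 60279.90
Import duty = 53653.73 + 60279.90 = 113933.63
Buyer bears: origin terminal 253.24 + freight 831.19 + insurance 238.40 + destination terminal 343.53 + brokerage 167.72 + delivery 2012.41 + duty 113933.63 = 117780.12
Landed cost = invoice 230944.42 + 117780.12 = 348724.54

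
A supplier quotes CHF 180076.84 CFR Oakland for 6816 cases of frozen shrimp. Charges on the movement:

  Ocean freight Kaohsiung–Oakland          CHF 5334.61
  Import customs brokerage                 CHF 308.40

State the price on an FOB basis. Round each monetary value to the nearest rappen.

Not relevant to the conversion: brokerage — on the buyer under both terms; not part of either seller's price.
From CFR to FOB, the seller no longer bears: freight.
FOB price = 180076.84 − 5334.61 = 174742.23

FOB price: CHF 174742.23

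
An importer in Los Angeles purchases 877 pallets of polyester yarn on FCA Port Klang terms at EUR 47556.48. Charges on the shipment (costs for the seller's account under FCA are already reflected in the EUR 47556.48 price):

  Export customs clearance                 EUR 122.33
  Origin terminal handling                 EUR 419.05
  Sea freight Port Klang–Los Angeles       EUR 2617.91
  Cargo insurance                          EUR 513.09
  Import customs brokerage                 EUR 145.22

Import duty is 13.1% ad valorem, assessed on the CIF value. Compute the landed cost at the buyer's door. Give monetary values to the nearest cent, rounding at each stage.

Total landed cost: EUR 57946.71

FCA: the seller delivers export-cleared goods to the carrier; the buyer bears costs from that point.
Already in the invoice (seller's account under FCA): export clearance — exclude.
CIF value = FCA price + origin terminal + freight + insurance = 47556.48 + 419.05 + 2617.91 + 513.09 = 51106.53
Import duty = 51106.53 × 13.1% = 6694.96
Buyer bears: origin terminal 419.05 + freight 2617.91 + insurance 513.09 + brokerage 145.22 + duty 6694.96 = 10390.23
Landed cost = invoice 47556.48 + 10390.23 = 57946.71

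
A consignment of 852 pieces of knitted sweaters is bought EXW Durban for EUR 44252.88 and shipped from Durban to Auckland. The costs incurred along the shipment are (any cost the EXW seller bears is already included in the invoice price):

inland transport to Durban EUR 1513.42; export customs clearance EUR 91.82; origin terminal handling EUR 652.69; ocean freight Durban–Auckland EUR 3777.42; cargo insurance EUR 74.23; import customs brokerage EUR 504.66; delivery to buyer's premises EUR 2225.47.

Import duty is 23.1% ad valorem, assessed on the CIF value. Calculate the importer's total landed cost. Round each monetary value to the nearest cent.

EXW: the seller makes goods available at their premises; the buyer bears all onward costs.
CIF value = EXW price + inland to port + export clearance + origin terminal + freight + insurance = 44252.88 + 1513.42 + 91.82 + 652.69 + 3777.42 + 74.23 = 50362.46
Import duty = 50362.46 × 23.1% = 11633.73
Buyer bears: inland to port 1513.42 + export clearance 91.82 + origin terminal 652.69 + freight 3777.42 + insurance 74.23 + brokerage 504.66 + delivery 2225.47 + duty 11633.73 = 20473.44
Landed cost = invoice 44252.88 + 20473.44 = 64726.32

Total landed cost: EUR 64726.32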